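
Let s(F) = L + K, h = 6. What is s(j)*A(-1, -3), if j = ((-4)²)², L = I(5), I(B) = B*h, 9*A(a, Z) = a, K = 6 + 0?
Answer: -4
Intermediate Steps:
K = 6
A(a, Z) = a/9
I(B) = 6*B (I(B) = B*6 = 6*B)
L = 30 (L = 6*5 = 30)
j = 256 (j = 16² = 256)
s(F) = 36 (s(F) = 30 + 6 = 36)
s(j)*A(-1, -3) = 36*((⅑)*(-1)) = 36*(-⅑) = -4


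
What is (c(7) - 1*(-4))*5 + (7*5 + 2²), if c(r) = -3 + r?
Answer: 79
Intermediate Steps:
(c(7) - 1*(-4))*5 + (7*5 + 2²) = ((-3 + 7) - 1*(-4))*5 + (7*5 + 2²) = (4 + 4)*5 + (35 + 4) = 8*5 + 39 = 40 + 39 = 79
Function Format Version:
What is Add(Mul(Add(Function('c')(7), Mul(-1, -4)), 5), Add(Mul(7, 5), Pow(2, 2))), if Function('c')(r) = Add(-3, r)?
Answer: 79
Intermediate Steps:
Add(Mul(Add(Function('c')(7), Mul(-1, -4)), 5), Add(Mul(7, 5), Pow(2, 2))) = Add(Mul(Add(Add(-3, 7), Mul(-1, -4)), 5), Add(Mul(7, 5), Pow(2, 2))) = Add(Mul(Add(4, 4), 5), Add(35, 4)) = Add(Mul(8, 5), 39) = Add(40, 39) = 79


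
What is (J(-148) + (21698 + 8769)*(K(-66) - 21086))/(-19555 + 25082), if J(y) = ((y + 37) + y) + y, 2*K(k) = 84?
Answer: -641147955/5527 ≈ -1.1600e+5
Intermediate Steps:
K(k) = 42 (K(k) = (½)*84 = 42)
J(y) = 37 + 3*y (J(y) = ((37 + y) + y) + y = (37 + 2*y) + y = 37 + 3*y)
(J(-148) + (21698 + 8769)*(K(-66) - 21086))/(-19555 + 25082) = ((37 + 3*(-148)) + (21698 + 8769)*(42 - 21086))/(-19555 + 25082) = ((37 - 444) + 30467*(-21044))/5527 = (-407 - 641147548)*(1/5527) = -641147955*1/5527 = -641147955/5527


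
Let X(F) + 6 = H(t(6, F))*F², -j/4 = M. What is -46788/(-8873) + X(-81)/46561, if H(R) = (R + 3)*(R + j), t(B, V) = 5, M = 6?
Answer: -6670351626/413135753 ≈ -16.146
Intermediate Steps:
j = -24 (j = -4*6 = -24)
H(R) = (-24 + R)*(3 + R) (H(R) = (R + 3)*(R - 24) = (3 + R)*(-24 + R) = (-24 + R)*(3 + R))
X(F) = -6 - 152*F² (X(F) = -6 + (-72 + 5² - 21*5)*F² = -6 + (-72 + 25 - 105)*F² = -6 - 152*F²)
-46788/(-8873) + X(-81)/46561 = -46788/(-8873) + (-6 - 152*(-81)²)/46561 = -46788*(-1/8873) + (-6 - 152*6561)*(1/46561) = 46788/8873 + (-6 - 997272)*(1/46561) = 46788/8873 - 997278*1/46561 = 46788/8873 - 997278/46561 = -6670351626/413135753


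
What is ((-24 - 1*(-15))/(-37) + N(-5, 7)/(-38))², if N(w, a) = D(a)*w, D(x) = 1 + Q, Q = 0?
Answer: 277729/1976836 ≈ 0.14049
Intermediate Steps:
D(x) = 1 (D(x) = 1 + 0 = 1)
N(w, a) = w (N(w, a) = 1*w = w)
((-24 - 1*(-15))/(-37) + N(-5, 7)/(-38))² = ((-24 - 1*(-15))/(-37) - 5/(-38))² = ((-24 + 15)*(-1/37) - 5*(-1/38))² = (-9*(-1/37) + 5/38)² = (9/37 + 5/38)² = (527/1406)² = 277729/1976836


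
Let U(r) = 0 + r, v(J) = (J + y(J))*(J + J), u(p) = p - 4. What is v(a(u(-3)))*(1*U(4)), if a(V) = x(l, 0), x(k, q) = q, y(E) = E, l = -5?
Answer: 0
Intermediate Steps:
u(p) = -4 + p
a(V) = 0
v(J) = 4*J² (v(J) = (J + J)*(J + J) = (2*J)*(2*J) = 4*J²)
U(r) = r
v(a(u(-3)))*(1*U(4)) = (4*0²)*(1*4) = (4*0)*4 = 0*4 = 0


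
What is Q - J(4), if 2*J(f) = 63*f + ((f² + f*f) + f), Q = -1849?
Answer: -1993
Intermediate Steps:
J(f) = f² + 32*f (J(f) = (63*f + ((f² + f*f) + f))/2 = (63*f + ((f² + f²) + f))/2 = (63*f + (2*f² + f))/2 = (63*f + (f + 2*f²))/2 = (2*f² + 64*f)/2 = f² + 32*f)
Q - J(4) = -1849 - 4*(32 + 4) = -1849 - 4*36 = -1849 - 1*144 = -1849 - 144 = -1993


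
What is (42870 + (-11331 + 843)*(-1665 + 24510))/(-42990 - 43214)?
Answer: 119777745/43102 ≈ 2778.9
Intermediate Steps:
(42870 + (-11331 + 843)*(-1665 + 24510))/(-42990 - 43214) = (42870 - 10488*22845)/(-86204) = (42870 - 239598360)*(-1/86204) = -239555490*(-1/86204) = 119777745/43102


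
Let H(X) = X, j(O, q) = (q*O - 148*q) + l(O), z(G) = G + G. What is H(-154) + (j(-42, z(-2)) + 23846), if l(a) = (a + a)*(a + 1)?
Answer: 27896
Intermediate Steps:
z(G) = 2*G
l(a) = 2*a*(1 + a) (l(a) = (2*a)*(1 + a) = 2*a*(1 + a))
j(O, q) = -148*q + O*q + 2*O*(1 + O) (j(O, q) = (q*O - 148*q) + 2*O*(1 + O) = (O*q - 148*q) + 2*O*(1 + O) = (-148*q + O*q) + 2*O*(1 + O) = -148*q + O*q + 2*O*(1 + O))
H(-154) + (j(-42, z(-2)) + 23846) = -154 + ((-296*(-2) - 84*(-2) + 2*(-42)*(1 - 42)) + 23846) = -154 + ((-148*(-4) - 42*(-4) + 2*(-42)*(-41)) + 23846) = -154 + ((592 + 168 + 3444) + 23846) = -154 + (4204 + 23846) = -154 + 28050 = 27896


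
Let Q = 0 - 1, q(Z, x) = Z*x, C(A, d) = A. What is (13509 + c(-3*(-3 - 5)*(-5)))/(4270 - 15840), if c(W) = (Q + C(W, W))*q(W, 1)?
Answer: -28029/11570 ≈ -2.4226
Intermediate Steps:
Q = -1
c(W) = W*(-1 + W) (c(W) = (-1 + W)*(W*1) = (-1 + W)*W = W*(-1 + W))
(13509 + c(-3*(-3 - 5)*(-5)))/(4270 - 15840) = (13509 + (-3*(-3 - 5)*(-5))*(-1 - 3*(-3 - 5)*(-5)))/(4270 - 15840) = (13509 + (-3*(-8)*(-5))*(-1 - 3*(-8)*(-5)))/(-11570) = (13509 + (24*(-5))*(-1 + 24*(-5)))*(-1/11570) = (13509 - 120*(-1 - 120))*(-1/11570) = (13509 - 120*(-121))*(-1/11570) = (13509 + 14520)*(-1/11570) = 28029*(-1/11570) = -28029/11570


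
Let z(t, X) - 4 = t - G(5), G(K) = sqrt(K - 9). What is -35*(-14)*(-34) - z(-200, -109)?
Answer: -16464 + 2*I ≈ -16464.0 + 2.0*I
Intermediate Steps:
G(K) = sqrt(-9 + K)
z(t, X) = 4 + t - 2*I (z(t, X) = 4 + (t - sqrt(-9 + 5)) = 4 + (t - sqrt(-4)) = 4 + (t - 2*I) = 4 + t - 2*I)
-35*(-14)*(-34) - z(-200, -109) = -35*(-14)*(-34) - (4 - 200 - 2*I) = 490*(-34) - (-196 - 2*I) = -16660 + (196 + 2*I) = -16464 + 2*I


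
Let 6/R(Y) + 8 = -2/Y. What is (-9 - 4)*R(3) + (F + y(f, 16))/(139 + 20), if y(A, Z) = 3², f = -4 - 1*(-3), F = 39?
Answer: 493/53 ≈ 9.3019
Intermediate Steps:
f = -1 (f = -4 + 3 = -1)
R(Y) = 6/(-8 - 2/Y)
y(A, Z) = 9
(-9 - 4)*R(3) + (F + y(f, 16))/(139 + 20) = (-9 - 4)*(-3*3/(1 + 4*3)) + (39 + 9)/(139 + 20) = -(-39)*3/(1 + 12) + 48/159 = -(-39)*3/13 + 48*(1/159) = -(-39)*3/13 + 16/53 = -13*(-9/13) + 16/53 = 9 + 16/53 = 493/53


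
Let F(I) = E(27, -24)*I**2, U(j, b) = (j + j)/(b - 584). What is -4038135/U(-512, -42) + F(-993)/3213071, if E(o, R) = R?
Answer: -4061129043359217/1645092352 ≈ -2.4686e+6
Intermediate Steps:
U(j, b) = 2*j/(-584 + b) (U(j, b) = (2*j)/(-584 + b) = 2*j/(-584 + b))
F(I) = -24*I**2
-4038135/U(-512, -42) + F(-993)/3213071 = -4038135/(2*(-512)/(-584 - 42)) - 24*(-993)**2/3213071 = -4038135/(2*(-512)/(-626)) - 24*986049*(1/3213071) = -4038135/(2*(-512)*(-1/626)) - 23665176*1/3213071 = -4038135/512/313 - 23665176/3213071 = -4038135*313/512 - 23665176/3213071 = -1263936255/512 - 23665176/3213071 = -4061129043359217/1645092352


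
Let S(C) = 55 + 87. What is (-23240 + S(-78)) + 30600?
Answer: 7502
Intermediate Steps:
S(C) = 142
(-23240 + S(-78)) + 30600 = (-23240 + 142) + 30600 = -23098 + 30600 = 7502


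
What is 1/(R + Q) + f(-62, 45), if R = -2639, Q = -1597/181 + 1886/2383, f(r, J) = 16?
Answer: 18267179589/1141725682 ≈ 16.000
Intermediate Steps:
Q = -3464285/431323 (Q = -1597*1/181 + 1886*(1/2383) = -1597/181 + 1886/2383 = -3464285/431323 ≈ -8.0318)
1/(R + Q) + f(-62, 45) = 1/(-2639 - 3464285/431323) + 16 = 1/(-1141725682/431323) + 16 = -431323/1141725682 + 16 = 18267179589/1141725682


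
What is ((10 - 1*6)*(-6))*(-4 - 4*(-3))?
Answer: -192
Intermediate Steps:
((10 - 1*6)*(-6))*(-4 - 4*(-3)) = ((10 - 6)*(-6))*(-4 + 12) = (4*(-6))*8 = -24*8 = -192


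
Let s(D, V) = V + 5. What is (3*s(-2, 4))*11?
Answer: 297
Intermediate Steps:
s(D, V) = 5 + V
(3*s(-2, 4))*11 = (3*(5 + 4))*11 = (3*9)*11 = 27*11 = 297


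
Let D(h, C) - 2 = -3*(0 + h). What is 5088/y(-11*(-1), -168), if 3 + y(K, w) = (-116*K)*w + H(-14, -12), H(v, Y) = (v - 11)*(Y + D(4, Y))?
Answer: 96/4055 ≈ 0.023674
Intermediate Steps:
D(h, C) = 2 - 3*h (D(h, C) = 2 - 3*(0 + h) = 2 - 3*h)
H(v, Y) = (-11 + v)*(-10 + Y) (H(v, Y) = (v - 11)*(Y + (2 - 3*4)) = (-11 + v)*(Y + (2 - 12)) = (-11 + v)*(Y - 10) = (-11 + v)*(-10 + Y))
y(K, w) = 547 - 116*K*w (y(K, w) = -3 + ((-116*K)*w + (110 - 11*(-12) - 10*(-14) - 12*(-14))) = -3 + (-116*K*w + (110 + 132 + 140 + 168)) = -3 + (-116*K*w + 550) = -3 + (550 - 116*K*w) = 547 - 116*K*w)
5088/y(-11*(-1), -168) = 5088/(547 - 116*(-11*(-1))*(-168)) = 5088/(547 - 116*11*(-168)) = 5088/(547 + 214368) = 5088/214915 = 5088*(1/214915) = 96/4055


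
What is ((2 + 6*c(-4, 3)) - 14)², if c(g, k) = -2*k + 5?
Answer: 324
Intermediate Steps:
c(g, k) = 5 - 2*k
((2 + 6*c(-4, 3)) - 14)² = ((2 + 6*(5 - 2*3)) - 14)² = ((2 + 6*(5 - 6)) - 14)² = ((2 + 6*(-1)) - 14)² = ((2 - 6) - 14)² = (-4 - 14)² = (-18)² = 324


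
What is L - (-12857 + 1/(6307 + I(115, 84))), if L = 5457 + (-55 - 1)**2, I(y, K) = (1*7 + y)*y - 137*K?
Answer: 189382049/8829 ≈ 21450.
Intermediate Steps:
I(y, K) = -137*K + y*(7 + y) (I(y, K) = (7 + y)*y - 137*K = y*(7 + y) - 137*K = -137*K + y*(7 + y))
L = 8593 (L = 5457 + (-56)**2 = 5457 + 3136 = 8593)
L - (-12857 + 1/(6307 + I(115, 84))) = 8593 - (-12857 + 1/(6307 + (115**2 - 137*84 + 7*115))) = 8593 - (-12857 + 1/(6307 + (13225 - 11508 + 805))) = 8593 - (-12857 + 1/(6307 + 2522)) = 8593 - (-12857 + 1/8829) = 8593 - 1*(-113514452/8829) = 8593 + 113514452/8829 = 189382049/8829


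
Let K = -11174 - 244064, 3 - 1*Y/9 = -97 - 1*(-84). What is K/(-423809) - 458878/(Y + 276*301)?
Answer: -1186546027/241571130 ≈ -4.9118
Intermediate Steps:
Y = 144 (Y = 27 - 9*(-97 - 1*(-84)) = 27 - 9*(-97 + 84) = 27 - 9*(-13) = 27 + 117 = 144)
K = -255238
K/(-423809) - 458878/(Y + 276*301) = -255238/(-423809) - 458878/(144 + 276*301) = -255238*(-1/423809) - 458878/(144 + 83076) = 255238/423809 - 458878/83220 = 255238/423809 - 458878*1/83220 = 255238/423809 - 3143/570 = -1186546027/241571130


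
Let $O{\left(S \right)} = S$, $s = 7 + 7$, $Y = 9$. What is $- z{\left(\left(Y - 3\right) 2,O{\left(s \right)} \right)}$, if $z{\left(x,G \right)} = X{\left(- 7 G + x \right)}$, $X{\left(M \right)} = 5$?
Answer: $-5$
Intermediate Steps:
$s = 14$
$z{\left(x,G \right)} = 5$
$- z{\left(\left(Y - 3\right) 2,O{\left(s \right)} \right)} = \left(-1\right) 5 = -5$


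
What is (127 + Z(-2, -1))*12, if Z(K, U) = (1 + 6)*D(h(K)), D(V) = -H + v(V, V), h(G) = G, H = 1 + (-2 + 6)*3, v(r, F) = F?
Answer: 264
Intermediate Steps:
H = 13 (H = 1 + 4*3 = 1 + 12 = 13)
D(V) = -13 + V (D(V) = -1*13 + V = -13 + V)
Z(K, U) = -91 + 7*K (Z(K, U) = (1 + 6)*(-13 + K) = 7*(-13 + K) = -91 + 7*K)
(127 + Z(-2, -1))*12 = (127 + (-91 + 7*(-2)))*12 = (127 + (-91 - 14))*12 = (127 - 105)*12 = 22*12 = 264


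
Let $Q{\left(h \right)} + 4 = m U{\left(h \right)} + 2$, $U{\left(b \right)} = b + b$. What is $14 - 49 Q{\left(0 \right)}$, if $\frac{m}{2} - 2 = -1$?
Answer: $112$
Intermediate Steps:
$m = 2$ ($m = 4 + 2 \left(-1\right) = 4 - 2 = 2$)
$U{\left(b \right)} = 2 b$
$Q{\left(h \right)} = -2 + 4 h$ ($Q{\left(h \right)} = -4 + \left(2 \cdot 2 h + 2\right) = -4 + \left(4 h + 2\right) = -4 + \left(2 + 4 h\right) = -2 + 4 h$)
$14 - 49 Q{\left(0 \right)} = 14 - 49 \left(-2 + 4 \cdot 0\right) = 14 - 49 \left(-2 + 0\right) = 14 - -98 = 14 + 98 = 112$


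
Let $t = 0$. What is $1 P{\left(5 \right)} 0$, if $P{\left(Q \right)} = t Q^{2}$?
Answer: $0$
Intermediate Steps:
$P{\left(Q \right)} = 0$ ($P{\left(Q \right)} = 0 Q^{2} = 0$)
$1 P{\left(5 \right)} 0 = 1 \cdot 0 \cdot 0 = 0 \cdot 0 = 0$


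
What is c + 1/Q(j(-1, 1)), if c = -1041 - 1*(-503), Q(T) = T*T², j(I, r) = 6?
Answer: -116207/216 ≈ -538.00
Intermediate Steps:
Q(T) = T³
c = -538 (c = -1041 + 503 = -538)
c + 1/Q(j(-1, 1)) = -538 + 1/(6³) = -538 + 1/216 = -116207/216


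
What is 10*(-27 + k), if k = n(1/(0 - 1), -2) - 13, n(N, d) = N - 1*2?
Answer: -430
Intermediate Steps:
n(N, d) = -2 + N (n(N, d) = N - 2 = -2 + N)
k = -16 (k = (-2 + 1/(0 - 1)) - 13 = (-2 + 1/(-1)) - 13 = (-2 - 1) - 13 = -3 - 13 = -16)
10*(-27 + k) = 10*(-27 - 16) = 10*(-43) = -430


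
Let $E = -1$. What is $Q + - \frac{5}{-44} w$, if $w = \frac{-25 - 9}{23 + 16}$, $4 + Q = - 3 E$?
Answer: $- \frac{943}{858} \approx -1.0991$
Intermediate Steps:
$Q = -1$ ($Q = -4 - -3 = -4 + 3 = -1$)
$w = - \frac{34}{39} \approx -0.87179$
$Q + - \frac{5}{-44} w = -1 + - \frac{5}{-44} \left(- \frac{34}{39}\right) = -1 + \left(-5\right) \left(- \frac{1}{44}\right) \left(- \frac{34}{39}\right) = -1 + \frac{5}{44} \left(- \frac{34}{39}\right) = -1 - \frac{85}{858} = - \frac{943}{858}$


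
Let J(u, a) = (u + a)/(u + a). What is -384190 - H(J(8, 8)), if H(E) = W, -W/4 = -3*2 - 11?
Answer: -384258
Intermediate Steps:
J(u, a) = 1 (J(u, a) = (a + u)/(a + u) = 1)
W = 68 (W = -4*(-3*2 - 11) = -4*(-6 - 11) = -4*(-17) = 68)
H(E) = 68
-384190 - H(J(8, 8)) = -384190 - 1*68 = -384190 - 68 = -384258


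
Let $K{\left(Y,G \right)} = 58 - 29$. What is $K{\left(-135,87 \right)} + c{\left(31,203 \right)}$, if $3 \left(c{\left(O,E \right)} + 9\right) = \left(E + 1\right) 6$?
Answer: $428$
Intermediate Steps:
$K{\left(Y,G \right)} = 29$ ($K{\left(Y,G \right)} = 58 - 29 = 29$)
$c{\left(O,E \right)} = -7 + 2 E$ ($c{\left(O,E \right)} = -9 + \frac{\left(E + 1\right) 6}{3} = -9 + \frac{\left(1 + E\right) 6}{3} = -9 + \frac{6 + 6 E}{3} = -9 + \left(2 + 2 E\right) = -7 + 2 E$)
$K{\left(-135,87 \right)} + c{\left(31,203 \right)} = 29 + \left(-7 + 2 \cdot 203\right) = 29 + \left(-7 + 406\right) = 29 + 399 = 428$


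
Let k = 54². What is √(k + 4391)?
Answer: √7307 ≈ 85.481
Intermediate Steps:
k = 2916
√(k + 4391) = √(2916 + 4391) = √7307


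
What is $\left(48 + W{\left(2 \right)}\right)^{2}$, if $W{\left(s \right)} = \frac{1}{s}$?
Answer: $\frac{9409}{4} \approx 2352.3$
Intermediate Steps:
$\left(48 + W{\left(2 \right)}\right)^{2} = \left(48 + \frac{1}{2}\right)^{2} = \left(\frac{97}{2}\right)^{2} = \frac{9409}{4}$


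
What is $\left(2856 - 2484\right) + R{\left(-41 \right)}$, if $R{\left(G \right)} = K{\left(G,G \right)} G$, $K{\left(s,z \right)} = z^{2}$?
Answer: $-68549$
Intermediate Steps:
$R{\left(G \right)} = G^{3}$ ($R{\left(G \right)} = G^{2} G = G^{3}$)
$\left(2856 - 2484\right) + R{\left(-41 \right)} = \left(2856 - 2484\right) + \left(-41\right)^{3} = 372 - 68921 = -68549$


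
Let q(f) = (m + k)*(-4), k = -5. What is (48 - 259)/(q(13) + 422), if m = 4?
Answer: -211/426 ≈ -0.49531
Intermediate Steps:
q(f) = 4 (q(f) = (4 - 5)*(-4) = -1*(-4) = 4)
(48 - 259)/(q(13) + 422) = (48 - 259)/(4 + 422) = -211/426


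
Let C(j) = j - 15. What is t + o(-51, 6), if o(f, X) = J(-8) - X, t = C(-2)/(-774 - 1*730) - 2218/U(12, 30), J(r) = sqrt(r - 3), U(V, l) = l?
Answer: -1803041/22560 + I*sqrt(11) ≈ -79.922 + 3.3166*I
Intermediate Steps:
C(j) = -15 + j
J(r) = sqrt(-3 + r)
t = -1667681/22560 (t = (-15 - 2)/(-774 - 1*730) - 2218/30 = -17/(-774 - 730) - 2218*1/30 = -17/(-1504) - 1109/15 = -17*(-1/1504) - 1109/15 = 17/1504 - 1109/15 = -1667681/22560 ≈ -73.922)
o(f, X) = -X + I*sqrt(11) (o(f, X) = sqrt(-3 - 8) - X = sqrt(-11) - X = I*sqrt(11) - X = -X + I*sqrt(11))
t + o(-51, 6) = -1667681/22560 + (-1*6 + I*sqrt(11)) = -1667681/22560 + (-6 + I*sqrt(11)) = -1803041/22560 + I*sqrt(11)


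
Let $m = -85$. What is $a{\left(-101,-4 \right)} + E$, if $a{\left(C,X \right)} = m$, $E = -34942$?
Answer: $-35027$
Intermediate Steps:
$a{\left(C,X \right)} = -85$
$a{\left(-101,-4 \right)} + E = -85 - 34942 = -35027$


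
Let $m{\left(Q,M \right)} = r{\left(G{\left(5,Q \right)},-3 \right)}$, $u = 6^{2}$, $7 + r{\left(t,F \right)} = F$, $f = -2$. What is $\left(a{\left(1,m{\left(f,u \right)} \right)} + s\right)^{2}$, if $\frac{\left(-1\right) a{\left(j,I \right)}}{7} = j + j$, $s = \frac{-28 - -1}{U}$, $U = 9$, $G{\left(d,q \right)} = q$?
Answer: $289$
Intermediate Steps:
$r{\left(t,F \right)} = -7 + F$
$u = 36$
$m{\left(Q,M \right)} = -10$ ($m{\left(Q,M \right)} = -7 - 3 = -10$)
$s = -3$ ($s = \frac{-28 - -1}{9} = \left(-28 + 1\right) \frac{1}{9} = \left(-27\right) \frac{1}{9} = -3$)
$a{\left(j,I \right)} = - 14 j$ ($a{\left(j,I \right)} = - 7 \left(j + j\right) = - 7 \cdot 2 j = - 14 j$)
$\left(a{\left(1,m{\left(f,u \right)} \right)} + s\right)^{2} = \left(\left(-14\right) 1 - 3\right)^{2} = \left(-14 - 3\right)^{2} = \left(-17\right)^{2} = 289$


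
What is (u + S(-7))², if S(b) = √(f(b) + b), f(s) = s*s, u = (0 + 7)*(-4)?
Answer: (28 - √42)² ≈ 463.08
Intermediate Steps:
u = -28 (u = 7*(-4) = -28)
f(s) = s²
S(b) = √(b + b²) (S(b) = √(b² + b) = √(b + b²))
(u + S(-7))² = (-28 + √(-7*(1 - 7)))² = (-28 + √(-7*(-6)))² = (-28 + √42)²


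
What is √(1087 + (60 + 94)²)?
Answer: √24803 ≈ 157.49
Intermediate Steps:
√(1087 + (60 + 94)²) = √(1087 + 154²) = √(1087 + 23716) = √24803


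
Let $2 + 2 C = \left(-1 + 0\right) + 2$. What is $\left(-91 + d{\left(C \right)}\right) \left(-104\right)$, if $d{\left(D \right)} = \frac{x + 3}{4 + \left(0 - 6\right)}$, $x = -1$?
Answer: $9568$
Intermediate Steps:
$C = - \frac{1}{2}$ ($C = -1 + \frac{\left(-1 + 0\right) + 2}{2} = -1 + \frac{-1 + 2}{2} = -1 + \frac{1}{2} \cdot 1 = -1 + \frac{1}{2} = - \frac{1}{2} \approx -0.5$)
$d{\left(D \right)} = -1$ ($d{\left(D \right)} = \frac{-1 + 3}{4 + \left(0 - 6\right)} = \frac{2}{4 + \left(0 - 6\right)} = \frac{2}{4 - 6} = \frac{2}{-2} = 2 \left(- \frac{1}{2}\right) = -1$)
$\left(-91 + d{\left(C \right)}\right) \left(-104\right) = \left(-91 - 1\right) \left(-104\right) = \left(-92\right) \left(-104\right) = 9568$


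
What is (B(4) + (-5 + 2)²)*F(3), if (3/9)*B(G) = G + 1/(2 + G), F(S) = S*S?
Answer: 387/2 ≈ 193.50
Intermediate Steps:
F(S) = S²
B(G) = 3*G + 3/(2 + G) (B(G) = 3*(G + 1/(2 + G)) = 3*G + 3/(2 + G))
(B(4) + (-5 + 2)²)*F(3) = (3*(1 + 4² + 2*4)/(2 + 4) + (-5 + 2)²)*3² = (3*(1 + 16 + 8)/6 + (-3)²)*9 = (3*(⅙)*25 + 9)*9 = (25/2 + 9)*9 = (43/2)*9 = 387/2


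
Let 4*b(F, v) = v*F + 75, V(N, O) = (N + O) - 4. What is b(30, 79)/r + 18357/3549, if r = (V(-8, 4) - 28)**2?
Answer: 11537777/2044224 ≈ 5.6441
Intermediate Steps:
V(N, O) = -4 + N + O
b(F, v) = 75/4 + F*v/4 (b(F, v) = (v*F + 75)/4 = (F*v + 75)/4 = (75 + F*v)/4 = 75/4 + F*v/4)
r = 1296 (r = ((-4 - 8 + 4) - 28)**2 = (-8 - 28)**2 = (-36)**2 = 1296)
b(30, 79)/r + 18357/3549 = (75/4 + (1/4)*30*79)/1296 + 18357/3549 = (75/4 + 1185/2)*(1/1296) + 18357*(1/3549) = (2445/4)*(1/1296) + 6119/1183 = 815/1728 + 6119/1183 = 11537777/2044224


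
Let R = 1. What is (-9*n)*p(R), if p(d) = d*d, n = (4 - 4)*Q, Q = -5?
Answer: 0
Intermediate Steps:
n = 0 (n = (4 - 4)*(-5) = 0*(-5) = 0)
p(d) = d**2
(-9*n)*p(R) = -9*0*1**2 = 0*1 = 0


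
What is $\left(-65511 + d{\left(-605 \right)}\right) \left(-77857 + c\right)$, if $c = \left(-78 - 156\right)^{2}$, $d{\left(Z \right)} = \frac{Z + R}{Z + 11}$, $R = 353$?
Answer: $\frac{49940873749}{33} \approx 1.5134 \cdot 10^{9}$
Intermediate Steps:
$d{\left(Z \right)} = \frac{353 + Z}{11 + Z}$ ($d{\left(Z \right)} = \frac{Z + 353}{Z + 11} = \frac{353 + Z}{11 + Z}$)
$c = 54756$ ($c = \left(-234\right)^{2} = 54756$)
$\left(-65511 + d{\left(-605 \right)}\right) \left(-77857 + c\right) = \left(-65511 + \frac{353 - 605}{11 - 605}\right) \left(-77857 + 54756\right) = \left(-65511 + \frac{1}{-594} \left(-252\right)\right) \left(-23101\right) = \left(-65511 - - \frac{14}{33}\right) \left(-23101\right) = \left(-65511 + \frac{14}{33}\right) \left(-23101\right) = \left(- \frac{2161849}{33}\right) \left(-23101\right) = \frac{49940873749}{33}$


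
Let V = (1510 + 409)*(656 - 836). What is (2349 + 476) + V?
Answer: -342595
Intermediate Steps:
V = -345420 (V = 1919*(-180) = -345420)
(2349 + 476) + V = (2349 + 476) - 345420 = 2825 - 345420 = -342595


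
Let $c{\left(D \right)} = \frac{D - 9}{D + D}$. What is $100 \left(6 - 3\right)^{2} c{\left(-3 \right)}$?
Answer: $1800$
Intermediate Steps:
$c{\left(D \right)} = \frac{-9 + D}{2 D}$
$100 \left(6 - 3\right)^{2} c{\left(-3 \right)} = 100 \left(6 - 3\right)^{2} \frac{-9 - 3}{2 \left(-3\right)} = 100 \cdot 3^{2} \cdot \frac{1}{2} \left(- \frac{1}{3}\right) \left(-12\right) = 100 \cdot 9 \cdot 2 = 900 \cdot 2 = 1800$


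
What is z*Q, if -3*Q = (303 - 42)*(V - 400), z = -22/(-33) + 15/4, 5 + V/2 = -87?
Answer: 224402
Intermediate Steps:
V = -184 (V = -10 + 2*(-87) = -10 - 174 = -184)
z = 53/12 (z = -22*(-1/33) + 15*(¼) = ⅔ + 15/4 = 53/12 ≈ 4.4167)
Q = 50808 (Q = -(303 - 42)*(-184 - 400)/3 = -87*(-584) = -⅓*(-152424) = 50808)
z*Q = (53/12)*50808 = 224402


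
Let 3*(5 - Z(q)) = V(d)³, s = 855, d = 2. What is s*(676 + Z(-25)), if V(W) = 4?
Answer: 564015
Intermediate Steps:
Z(q) = -49/3 (Z(q) = 5 - ⅓*4³ = 5 - ⅓*64 = 5 - 64/3 = -49/3)
s*(676 + Z(-25)) = 855*(676 - 49/3) = 855*(1979/3) = 564015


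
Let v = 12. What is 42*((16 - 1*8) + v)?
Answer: 840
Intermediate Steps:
42*((16 - 1*8) + v) = 42*((16 - 1*8) + 12) = 42*((16 - 8) + 12) = 42*(8 + 12) = 42*20 = 840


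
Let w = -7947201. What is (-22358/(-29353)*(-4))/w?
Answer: 89432/233274190953 ≈ 3.8338e-7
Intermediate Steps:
(-22358/(-29353)*(-4))/w = (-22358/(-29353)*(-4))/(-7947201) = (-22358*(-1/29353)*(-4))*(-1/7947201) = ((22358/29353)*(-4))*(-1/7947201) = -89432/29353*(-1/7947201) = 89432/233274190953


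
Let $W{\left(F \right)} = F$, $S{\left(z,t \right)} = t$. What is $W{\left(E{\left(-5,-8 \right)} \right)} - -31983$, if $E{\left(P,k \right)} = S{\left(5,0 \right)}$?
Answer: $31983$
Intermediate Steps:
$E{\left(P,k \right)} = 0$
$W{\left(E{\left(-5,-8 \right)} \right)} - -31983 = 0 - -31983 = 0 + 31983 = 31983$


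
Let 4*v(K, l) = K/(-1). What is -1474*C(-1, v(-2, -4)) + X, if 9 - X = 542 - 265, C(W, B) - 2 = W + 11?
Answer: -17956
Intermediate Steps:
v(K, l) = -K/4 (v(K, l) = (K/(-1))/4 = (K*(-1))/4 = (-K)/4 = -K/4)
C(W, B) = 13 + W (C(W, B) = 2 + (W + 11) = 2 + (11 + W) = 13 + W)
X = -268 (X = 9 - (542 - 265) = 9 - 1*277 = 9 - 277 = -268)
-1474*C(-1, v(-2, -4)) + X = -1474*(13 - 1) - 268 = -1474*12 - 268 = -17688 - 268 = -17956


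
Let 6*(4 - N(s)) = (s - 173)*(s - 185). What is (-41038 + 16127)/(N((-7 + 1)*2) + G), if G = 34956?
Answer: -149466/173315 ≈ -0.86240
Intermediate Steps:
N(s) = 4 - (-185 + s)*(-173 + s)/6 (N(s) = 4 - (s - 173)*(s - 185)/6 = 4 - (-173 + s)*(-185 + s)/6 = 4 - (-185 + s)*(-173 + s)/6)
(-41038 + 16127)/(N((-7 + 1)*2) + G) = (-41038 + 16127)/((-31981/6 - 4*(-7 + 1)**2/6 + 179*((-7 + 1)*2)/3) + 34956) = -24911/((-31981/6 - (-6*2)**2/6 + 179*(-6*2)/3) + 34956) = -24911/((-31981/6 - 1/6*(-12)**2 + (179/3)*(-12)) + 34956) = -24911/((-31981/6 - 1/6*144 - 716) + 34956) = -24911/((-31981/6 - 24 - 716) + 34956) = -24911/(-36421/6 + 34956) = -24911/173315/6 = -24911*6/173315 = -149466/173315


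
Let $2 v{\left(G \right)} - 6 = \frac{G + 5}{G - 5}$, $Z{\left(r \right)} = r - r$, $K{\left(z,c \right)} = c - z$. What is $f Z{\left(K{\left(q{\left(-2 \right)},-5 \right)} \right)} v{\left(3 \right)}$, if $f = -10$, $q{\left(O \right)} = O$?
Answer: $0$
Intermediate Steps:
$Z{\left(r \right)} = 0$
$v{\left(G \right)} = 3 + \frac{5 + G}{2 \left(-5 + G\right)}$ ($v{\left(G \right)} = 3 + \frac{\left(G + 5\right) \frac{1}{G - 5}}{2} = 3 + \frac{\left(5 + G\right) \frac{1}{-5 + G}}{2} = 3 + \frac{\frac{1}{-5 + G} \left(5 + G\right)}{2} = 3 + \frac{5 + G}{2 \left(-5 + G\right)}$)
$f Z{\left(K{\left(q{\left(-2 \right)},-5 \right)} \right)} v{\left(3 \right)} = \left(-10\right) 0 \frac{-25 + 7 \cdot 3}{2 \left(-5 + 3\right)} = 0 \frac{-25 + 21}{2 \left(-2\right)} = 0 \cdot \frac{1}{2} \left(- \frac{1}{2}\right) \left(-4\right) = 0 \cdot 1 = 0$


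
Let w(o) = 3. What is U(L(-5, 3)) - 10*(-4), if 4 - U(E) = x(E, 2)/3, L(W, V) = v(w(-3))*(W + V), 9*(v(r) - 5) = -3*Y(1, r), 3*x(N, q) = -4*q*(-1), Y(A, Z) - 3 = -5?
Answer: 388/9 ≈ 43.111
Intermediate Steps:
Y(A, Z) = -2 (Y(A, Z) = 3 - 5 = -2)
x(N, q) = 4*q/3 (x(N, q) = (-4*q*(-1))/3 = (4*q)/3 = 4*q/3)
v(r) = 17/3 (v(r) = 5 + (-3*(-2))/9 = 5 + (⅑)*6 = 5 + ⅔ = 17/3)
L(W, V) = 17*V/3 + 17*W/3 (L(W, V) = 17*(W + V)/3 = 17*(V + W)/3 = 17*V/3 + 17*W/3)
U(E) = 28/9 (U(E) = 4 - (4/3)*2/3 = 4 - 8/(3*3) = 4 - 1*8/9 = 4 - 8/9 = 28/9)
U(L(-5, 3)) - 10*(-4) = 28/9 - 10*(-4) = 28/9 + 40 = 388/9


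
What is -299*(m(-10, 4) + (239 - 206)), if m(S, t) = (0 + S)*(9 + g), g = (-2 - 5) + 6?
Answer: 14053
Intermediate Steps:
g = -1 (g = -7 + 6 = -1)
m(S, t) = 8*S (m(S, t) = (0 + S)*(9 - 1) = S*8 = 8*S)
-299*(m(-10, 4) + (239 - 206)) = -299*(8*(-10) + (239 - 206)) = -299*(-80 + 33) = -299*(-47) = 14053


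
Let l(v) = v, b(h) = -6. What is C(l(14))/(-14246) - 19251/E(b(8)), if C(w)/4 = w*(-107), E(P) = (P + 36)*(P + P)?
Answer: 15355937/284920 ≈ 53.896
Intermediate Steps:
E(P) = 2*P*(36 + P) (E(P) = (36 + P)*(2*P) = 2*P*(36 + P))
C(w) = -428*w (C(w) = 4*(w*(-107)) = 4*(-107*w) = -428*w)
C(l(14))/(-14246) - 19251/E(b(8)) = -428*14/(-14246) - 19251*(-1/(12*(36 - 6))) = -5992*(-1/14246) - 19251/(2*(-6)*30) = 2996/7123 - 19251/(-360) = 2996/7123 - 19251*(-1/360) = 2996/7123 + 2139/40 = 15355937/284920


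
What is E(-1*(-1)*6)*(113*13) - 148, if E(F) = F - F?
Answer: -148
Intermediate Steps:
E(F) = 0
E(-1*(-1)*6)*(113*13) - 148 = 0*(113*13) - 148 = 0*1469 - 148 = 0 - 148 = -148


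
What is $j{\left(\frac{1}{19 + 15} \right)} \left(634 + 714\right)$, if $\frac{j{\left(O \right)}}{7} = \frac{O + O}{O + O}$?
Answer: $9436$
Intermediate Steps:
$j{\left(O \right)} = 7$ ($j{\left(O \right)} = 7 \frac{O + O}{O + O} = 7 \frac{2 O}{2 O} = 7 \cdot 2 O \frac{1}{2 O} = 7 \cdot 1 = 7$)
$j{\left(\frac{1}{19 + 15} \right)} \left(634 + 714\right) = 7 \left(634 + 714\right) = 7 \cdot 1348 = 9436$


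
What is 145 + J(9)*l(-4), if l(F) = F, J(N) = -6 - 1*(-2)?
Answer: 161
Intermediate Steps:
J(N) = -4 (J(N) = -6 + 2 = -4)
145 + J(9)*l(-4) = 145 - 4*(-4) = 145 + 16 = 161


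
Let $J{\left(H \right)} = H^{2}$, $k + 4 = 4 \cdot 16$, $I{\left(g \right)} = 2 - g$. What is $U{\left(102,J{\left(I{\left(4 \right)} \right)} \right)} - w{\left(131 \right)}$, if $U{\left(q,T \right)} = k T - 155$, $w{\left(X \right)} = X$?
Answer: $-46$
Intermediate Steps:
$k = 60$ ($k = -4 + 4 \cdot 16 = -4 + 64 = 60$)
$U{\left(q,T \right)} = -155 + 60 T$ ($U{\left(q,T \right)} = 60 T - 155 = -155 + 60 T$)
$U{\left(102,J{\left(I{\left(4 \right)} \right)} \right)} - w{\left(131 \right)} = \left(-155 + 60 \left(2 - 4\right)^{2}\right) - 131 = \left(-155 + 60 \left(-2\right)^{2}\right) - 131 = \left(-155 + 60 \cdot 4\right) - 131 = \left(-155 + 240\right) - 131 = 85 - 131 = -46$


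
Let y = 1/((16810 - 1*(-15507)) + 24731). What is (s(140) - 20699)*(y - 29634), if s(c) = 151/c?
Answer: 233273913140599/380320 ≈ 6.1336e+8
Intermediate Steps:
y = 1/57048 (y = 1/((16810 + 15507) + 24731) = 1/(32317 + 24731) = 1/57048 ≈ 1.7529e-5)
(s(140) - 20699)*(y - 29634) = (151/140 - 20699)*(1/57048 - 29634) = (151*(1/140) - 20699)*(-1690560431/57048) = (151/140 - 20699)*(-1690560431/57048) = -2897709/140*(-1690560431/57048) = 233273913140599/380320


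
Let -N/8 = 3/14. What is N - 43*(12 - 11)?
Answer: -313/7 ≈ -44.714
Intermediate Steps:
N = -12/7 (N = -24/14 = -8*3/14 = -12/7 ≈ -1.7143)
N - 43*(12 - 11) = -12/7 - 43*(12 - 11) = -12/7 - 43*1 = -12/7 - 43 = -313/7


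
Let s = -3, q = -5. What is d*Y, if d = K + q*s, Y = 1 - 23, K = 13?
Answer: -616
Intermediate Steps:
Y = -22
d = 28 (d = 13 - 5*(-3) = 13 + 15 = 28)
d*Y = 28*(-22) = -616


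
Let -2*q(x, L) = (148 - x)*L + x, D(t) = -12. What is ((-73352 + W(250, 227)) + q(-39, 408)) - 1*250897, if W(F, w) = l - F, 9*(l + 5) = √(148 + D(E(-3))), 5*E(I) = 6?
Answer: -725265/2 + 2*√34/9 ≈ -3.6263e+5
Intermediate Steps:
E(I) = 6/5 (E(I) = (⅕)*6 = 6/5)
q(x, L) = -x/2 - L*(148 - x)/2 (q(x, L) = -((148 - x)*L + x)/2 = -(L*(148 - x) + x)/2 = -(x + L*(148 - x))/2 = -x/2 - L*(148 - x)/2)
l = -5 + 2*√34/9 (l = -5 + √(148 - 12)/9 = -5 + √136/9 = -5 + (2*√34)/9 = -5 + 2*√34/9 ≈ -3.7042)
W(F, w) = -5 - F + 2*√34/9 (W(F, w) = (-5 + 2*√34/9) - F = -5 - F + 2*√34/9)
((-73352 + W(250, 227)) + q(-39, 408)) - 1*250897 = ((-73352 + (-5 - 1*250 + 2*√34/9)) + (-74*408 - ½*(-39) + (½)*408*(-39))) - 1*250897 = ((-73352 + (-5 - 250 + 2*√34/9)) + (-30192 + 39/2 - 7956)) - 250897 = ((-73352 + (-255 + 2*√34/9)) - 76257/2) - 250897 = ((-73607 + 2*√34/9) - 76257/2) - 250897 = (-223471/2 + 2*√34/9) - 250897 = -725265/2 + 2*√34/9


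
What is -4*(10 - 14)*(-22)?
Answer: -352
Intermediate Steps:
-4*(10 - 14)*(-22) = -4*(-4)*(-22) = 16*(-22) = -352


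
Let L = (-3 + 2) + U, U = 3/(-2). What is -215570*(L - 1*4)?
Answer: 1401205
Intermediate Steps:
U = -3/2 (U = 3*(-½) = -3/2 ≈ -1.5000)
L = -5/2 (L = (-3 + 2) - 3/2 = -1 - 3/2 = -5/2 ≈ -2.5000)
-215570*(L - 1*4) = -215570*(-5/2 - 1*4) = -215570*(-5/2 - 4) = -215570*(-13)/2 = -43114*(-65/2) = 1401205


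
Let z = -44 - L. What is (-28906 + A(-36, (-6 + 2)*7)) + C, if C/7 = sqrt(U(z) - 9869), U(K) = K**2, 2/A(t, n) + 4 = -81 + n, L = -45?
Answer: -3266380/113 + 14*I*sqrt(2467) ≈ -28906.0 + 695.36*I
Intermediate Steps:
z = 1 (z = -44 - 1*(-45) = -44 + 45 = 1)
A(t, n) = 2/(-85 + n) (A(t, n) = 2/(-4 + (-81 + n)) = 2/(-85 + n))
C = 14*I*sqrt(2467) (C = 7*sqrt(1**2 - 9869) = 7*sqrt(1 - 9869) = 7*sqrt(-9868) = 7*(2*I*sqrt(2467)) = 14*I*sqrt(2467) ≈ 695.36*I)
(-28906 + A(-36, (-6 + 2)*7)) + C = (-28906 + 2/(-85 + (-6 + 2)*7)) + 14*I*sqrt(2467) = (-28906 + 2/(-85 - 4*7)) + 14*I*sqrt(2467) = (-28906 + 2/(-85 - 28)) + 14*I*sqrt(2467) = (-28906 + 2/(-113)) + 14*I*sqrt(2467) = (-28906 + 2*(-1/113)) + 14*I*sqrt(2467) = (-28906 - 2/113) + 14*I*sqrt(2467) = -3266380/113 + 14*I*sqrt(2467)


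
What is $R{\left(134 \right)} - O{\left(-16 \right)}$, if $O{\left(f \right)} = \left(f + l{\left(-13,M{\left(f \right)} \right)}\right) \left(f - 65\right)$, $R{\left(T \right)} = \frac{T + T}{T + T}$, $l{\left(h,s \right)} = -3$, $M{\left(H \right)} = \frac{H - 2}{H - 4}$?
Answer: $-1538$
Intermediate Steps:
$M{\left(H \right)} = \frac{-2 + H}{-4 + H}$
$R{\left(T \right)} = 1$ ($R{\left(T \right)} = \frac{2 T}{2 T} = 2 T \frac{1}{2 T} = 1$)
$O{\left(f \right)} = \left(-65 + f\right) \left(-3 + f\right)$ ($O{\left(f \right)} = \left(f - 3\right) \left(f - 65\right) = \left(-3 + f\right) \left(-65 + f\right) = \left(-65 + f\right) \left(-3 + f\right)$)
$R{\left(134 \right)} - O{\left(-16 \right)} = 1 - \left(195 + \left(-16\right)^{2} - -1088\right) = 1 - \left(195 + 256 + 1088\right) = 1 - 1539 = -1538$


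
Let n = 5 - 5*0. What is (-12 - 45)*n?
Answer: -285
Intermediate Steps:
n = 5 (n = 5 + 0 = 5)
(-12 - 45)*n = (-12 - 45)*5 = -57*5 = -285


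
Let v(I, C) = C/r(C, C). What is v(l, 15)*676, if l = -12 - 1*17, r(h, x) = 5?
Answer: 2028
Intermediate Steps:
l = -29 (l = -12 - 17 = -29)
v(I, C) = C/5
v(l, 15)*676 = ((⅕)*15)*676 = 3*676 = 2028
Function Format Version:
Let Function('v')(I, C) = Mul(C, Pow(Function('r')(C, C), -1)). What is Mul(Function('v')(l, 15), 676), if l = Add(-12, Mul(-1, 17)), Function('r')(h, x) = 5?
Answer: 2028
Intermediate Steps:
l = -29 (l = Add(-12, -17) = -29)
Function('v')(I, C) = Mul(Rational(1, 5), C) (Function('v')(I, C) = Mul(C, Pow(5, -1)) = Mul(C, Rational(1, 5)) = Mul(Rational(1, 5), C))
Mul(Function('v')(l, 15), 676) = Mul(Mul(Rational(1, 5), 15), 676) = Mul(3, 676) = 2028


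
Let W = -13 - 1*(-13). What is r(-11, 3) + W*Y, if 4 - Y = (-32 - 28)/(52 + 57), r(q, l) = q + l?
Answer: -8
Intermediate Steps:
r(q, l) = l + q
W = 0 (W = -13 + 13 = 0)
Y = 496/109 (Y = 4 - (-32 - 28)/(52 + 57) = 4 - (-60)/109 = 4 - 1*(-60/109) = 4 + 60/109 = 496/109 ≈ 4.5505)
r(-11, 3) + W*Y = (3 - 11) + 0*(496/109) = -8 + 0 = -8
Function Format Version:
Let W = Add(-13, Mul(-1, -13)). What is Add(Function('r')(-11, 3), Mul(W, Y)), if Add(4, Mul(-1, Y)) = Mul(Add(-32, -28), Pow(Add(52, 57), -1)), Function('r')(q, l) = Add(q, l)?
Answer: -8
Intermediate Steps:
Function('r')(q, l) = Add(l, q)
W = 0 (W = Add(-13, 13) = 0)
Y = Rational(496, 109) (Y = Add(4, Mul(-1, Mul(Add(-32, -28), Pow(Add(52, 57), -1)))) = Add(4, Mul(-1, Mul(-60, Pow(109, -1)))) = Add(4, Mul(-1, Mul(-60, Rational(1, 109)))) = Add(4, Mul(-1, Rational(-60, 109))) = Add(4, Rational(60, 109)) = Rational(496, 109) ≈ 4.5505)
Add(Function('r')(-11, 3), Mul(W, Y)) = Add(Add(3, -11), Mul(0, Rational(496, 109))) = Add(-8, 0) = -8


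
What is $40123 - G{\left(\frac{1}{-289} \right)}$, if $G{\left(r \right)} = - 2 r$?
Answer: $\frac{11595545}{289} \approx 40123.0$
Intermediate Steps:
$40123 - G{\left(\frac{1}{-289} \right)} = 40123 - - \frac{2}{-289} = 40123 - \left(-2\right) \left(- \frac{1}{289}\right) = 40123 - \frac{2}{289} = \frac{11595545}{289}$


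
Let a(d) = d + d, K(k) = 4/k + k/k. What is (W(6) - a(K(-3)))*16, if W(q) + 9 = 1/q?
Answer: -392/3 ≈ -130.67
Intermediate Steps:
W(q) = -9 + 1/q
K(k) = 1 + 4/k (K(k) = 4/k + 1 = 1 + 4/k)
a(d) = 2*d
(W(6) - a(K(-3)))*16 = ((-9 + 1/6) - 2*(4 - 3)/(-3))*16 = ((-9 + ⅙) - 2*(-⅓*1))*16 = (-53/6 - 2*(-1)/3)*16 = (-53/6 - 1*(-⅔))*16 = (-53/6 + ⅔)*16 = -49/6*16 = -392/3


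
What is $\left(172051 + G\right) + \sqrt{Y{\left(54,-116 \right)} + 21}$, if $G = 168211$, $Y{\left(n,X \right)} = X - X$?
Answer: $340262 + \sqrt{21} \approx 3.4027 \cdot 10^{5}$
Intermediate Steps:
$Y{\left(n,X \right)} = 0$
$\left(172051 + G\right) + \sqrt{Y{\left(54,-116 \right)} + 21} = \left(172051 + 168211\right) + \sqrt{0 + 21} = 340262 + \sqrt{21}$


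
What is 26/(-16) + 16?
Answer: 115/8 ≈ 14.375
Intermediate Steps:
26/(-16) + 16 = -1/16*26 + 16 = -13/8 + 16 = 115/8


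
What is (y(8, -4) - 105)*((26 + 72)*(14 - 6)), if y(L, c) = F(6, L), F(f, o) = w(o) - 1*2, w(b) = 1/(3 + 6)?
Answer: -754208/9 ≈ -83801.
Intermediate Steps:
w(b) = ⅑ (w(b) = 1/9 = ⅑)
F(f, o) = -17/9 (F(f, o) = ⅑ - 1*2 = ⅑ - 2 = -17/9)
y(L, c) = -17/9
(y(8, -4) - 105)*((26 + 72)*(14 - 6)) = (-17/9 - 105)*((26 + 72)*(14 - 6)) = -94276*8/9 = -962/9*784 = -754208/9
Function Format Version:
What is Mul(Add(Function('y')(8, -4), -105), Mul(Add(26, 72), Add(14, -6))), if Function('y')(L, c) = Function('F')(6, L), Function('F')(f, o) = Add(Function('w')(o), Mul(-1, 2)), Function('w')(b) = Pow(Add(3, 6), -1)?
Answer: Rational(-754208, 9) ≈ -83801.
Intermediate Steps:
Function('w')(b) = Rational(1, 9) (Function('w')(b) = Pow(9, -1) = Rational(1, 9))
Function('F')(f, o) = Rational(-17, 9) (Function('F')(f, o) = Add(Rational(1, 9), Mul(-1, 2)) = Add(Rational(1, 9), -2) = Rational(-17, 9))
Function('y')(L, c) = Rational(-17, 9)
Mul(Add(Function('y')(8, -4), -105), Mul(Add(26, 72), Add(14, -6))) = Mul(Add(Rational(-17, 9), -105), Mul(Add(26, 72), Add(14, -6))) = Mul(Rational(-962, 9), Mul(98, 8)) = Mul(Rational(-962, 9), 784) = Rational(-754208, 9)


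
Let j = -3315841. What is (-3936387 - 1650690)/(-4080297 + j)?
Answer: 5587077/7396138 ≈ 0.75540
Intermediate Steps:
(-3936387 - 1650690)/(-4080297 + j) = (-3936387 - 1650690)/(-4080297 - 3315841) = -5587077/(-7396138) = -5587077*(-1/7396138) = 5587077/7396138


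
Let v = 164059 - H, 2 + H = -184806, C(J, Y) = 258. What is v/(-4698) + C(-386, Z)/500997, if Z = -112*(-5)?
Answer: -719259705/9685942 ≈ -74.258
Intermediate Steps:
Z = 560
H = -184808 (H = -2 - 184806 = -184808)
v = 348867 (v = 164059 - 1*(-184808) = 164059 + 184808 = 348867)
v/(-4698) + C(-386, Z)/500997 = 348867/(-4698) + 258/500997 = 348867*(-1/4698) + 258*(1/500997) = -4307/58 + 86/166999 = -719259705/9685942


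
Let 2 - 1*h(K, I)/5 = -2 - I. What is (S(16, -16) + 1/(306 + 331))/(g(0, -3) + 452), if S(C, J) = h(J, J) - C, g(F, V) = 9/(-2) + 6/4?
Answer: -48411/286013 ≈ -0.16926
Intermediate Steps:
g(F, V) = -3 (g(F, V) = 9*(-½) + 6*(¼) = -9/2 + 3/2 = -3)
h(K, I) = 20 + 5*I (h(K, I) = 10 - 5*(-2 - I) = 10 + (10 + 5*I) = 20 + 5*I)
S(C, J) = 20 - C + 5*J (S(C, J) = (20 + 5*J) - C = 20 - C + 5*J)
(S(16, -16) + 1/(306 + 331))/(g(0, -3) + 452) = ((20 - 1*16 + 5*(-16)) + 1/(306 + 331))/(-3 + 452) = ((20 - 16 - 80) + 1/637)/449 = (-76 + 1/637)*(1/449) = -48411/637*1/449 = -48411/286013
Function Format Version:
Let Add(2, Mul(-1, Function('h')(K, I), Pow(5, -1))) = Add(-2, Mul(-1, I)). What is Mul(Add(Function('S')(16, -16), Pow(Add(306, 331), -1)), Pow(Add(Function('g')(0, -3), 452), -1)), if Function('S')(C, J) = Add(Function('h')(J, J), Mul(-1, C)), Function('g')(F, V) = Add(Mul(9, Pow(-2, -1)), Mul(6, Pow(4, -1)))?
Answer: Rational(-48411, 286013) ≈ -0.16926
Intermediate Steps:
Function('g')(F, V) = -3 (Function('g')(F, V) = Add(Mul(9, Rational(-1, 2)), Mul(6, Rational(1, 4))) = Add(Rational(-9, 2), Rational(3, 2)) = -3)
Function('h')(K, I) = Add(20, Mul(5, I)) (Function('h')(K, I) = Add(10, Mul(-5, Add(-2, Mul(-1, I)))) = Add(10, Add(10, Mul(5, I))) = Add(20, Mul(5, I)))
Function('S')(C, J) = Add(20, Mul(-1, C), Mul(5, J)) (Function('S')(C, J) = Add(Add(20, Mul(5, J)), Mul(-1, C)) = Add(20, Mul(-1, C), Mul(5, J)))
Mul(Add(Function('S')(16, -16), Pow(Add(306, 331), -1)), Pow(Add(Function('g')(0, -3), 452), -1)) = Mul(Add(Add(20, Mul(-1, 16), Mul(5, -16)), Pow(Add(306, 331), -1)), Pow(Add(-3, 452), -1)) = Mul(Add(Add(20, -16, -80), Pow(637, -1)), Pow(449, -1)) = Mul(Add(-76, Rational(1, 637)), Rational(1, 449)) = Mul(Rational(-48411, 637), Rational(1, 449)) = Rational(-48411, 286013)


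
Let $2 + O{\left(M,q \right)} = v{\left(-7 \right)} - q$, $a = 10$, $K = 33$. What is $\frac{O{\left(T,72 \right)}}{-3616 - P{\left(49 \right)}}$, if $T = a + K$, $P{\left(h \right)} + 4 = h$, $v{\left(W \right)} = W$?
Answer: $\frac{81}{3661} \approx 0.022125$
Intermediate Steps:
$P{\left(h \right)} = -4 + h$
$T = 43$ ($T = 10 + 33 = 43$)
$O{\left(M,q \right)} = -9 - q$ ($O{\left(M,q \right)} = -2 - \left(7 + q\right) = -9 - q$)
$\frac{O{\left(T,72 \right)}}{-3616 - P{\left(49 \right)}} = \frac{-9 - 72}{-3616 - \left(-4 + 49\right)} = \frac{-9 - 72}{-3616 - 45} = - \frac{81}{-3616 - 45} = - \frac{81}{-3661} = \left(-81\right) \left(- \frac{1}{3661}\right) = \frac{81}{3661}$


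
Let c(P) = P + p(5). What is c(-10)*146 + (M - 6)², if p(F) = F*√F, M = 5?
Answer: -1459 + 730*√5 ≈ 173.33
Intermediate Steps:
p(F) = F^(3/2)
c(P) = P + 5*√5 (c(P) = P + 5^(3/2) = P + 5*√5)
c(-10)*146 + (M - 6)² = (-10 + 5*√5)*146 + (5 - 6)² = (-1460 + 730*√5) + (-1)² = (-1460 + 730*√5) + 1 = -1459 + 730*√5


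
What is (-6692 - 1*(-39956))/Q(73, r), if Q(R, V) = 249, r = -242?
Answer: 11088/83 ≈ 133.59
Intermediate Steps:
(-6692 - 1*(-39956))/Q(73, r) = (-6692 - 1*(-39956))/249 = (-6692 + 39956)*(1/249) = 33264*(1/249) = 11088/83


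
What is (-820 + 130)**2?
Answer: 476100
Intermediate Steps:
(-820 + 130)**2 = (-690)**2 = 476100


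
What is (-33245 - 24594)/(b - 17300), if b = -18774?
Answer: 57839/36074 ≈ 1.6033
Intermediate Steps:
(-33245 - 24594)/(b - 17300) = (-33245 - 24594)/(-18774 - 17300) = -57839/(-36074) = -57839*(-1/36074) = 57839/36074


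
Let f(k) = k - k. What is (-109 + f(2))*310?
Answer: -33790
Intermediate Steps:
f(k) = 0
(-109 + f(2))*310 = (-109 + 0)*310 = -109*310 = -33790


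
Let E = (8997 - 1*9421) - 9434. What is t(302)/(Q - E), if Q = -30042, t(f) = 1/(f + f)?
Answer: -1/12191136 ≈ -8.2027e-8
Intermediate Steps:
t(f) = 1/(2*f)
E = -9858 (E = (8997 - 9421) - 9434 = -424 - 9434 = -9858)
t(302)/(Q - E) = ((½)/302)/(-30042 - 1*(-9858)) = ((½)*(1/302))/(-30042 + 9858) = (1/604)/(-20184) = (1/604)*(-1/20184) = -1/12191136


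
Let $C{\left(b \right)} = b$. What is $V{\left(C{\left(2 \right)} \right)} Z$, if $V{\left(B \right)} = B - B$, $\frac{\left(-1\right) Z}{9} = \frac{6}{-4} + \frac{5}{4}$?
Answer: $0$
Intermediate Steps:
$Z = \frac{9}{4}$ ($Z = - 9 \left(\frac{6}{-4} + \frac{5}{4}\right) = - 9 \left(6 \left(- \frac{1}{4}\right) + 5 \cdot \frac{1}{4}\right) = - 9 \left(- \frac{3}{2} + \frac{5}{4}\right) = \left(-9\right) \left(- \frac{1}{4}\right) = \frac{9}{4} \approx 2.25$)
$V{\left(B \right)} = 0$
$V{\left(C{\left(2 \right)} \right)} Z = 0 \cdot \frac{9}{4} = 0$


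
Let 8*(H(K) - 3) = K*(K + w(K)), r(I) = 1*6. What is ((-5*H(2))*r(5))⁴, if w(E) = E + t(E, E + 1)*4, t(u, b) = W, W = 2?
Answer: 1049760000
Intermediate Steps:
t(u, b) = 2
w(E) = 8 + E (w(E) = E + 2*4 = E + 8 = 8 + E)
r(I) = 6
H(K) = 3 + K*(8 + 2*K)/8 (H(K) = 3 + (K*(K + (8 + K)))/8 = 3 + (K*(8 + 2*K))/8 = 3 + K*(8 + 2*K)/8)
((-5*H(2))*r(5))⁴ = (-5*(3 + 2 + (¼)*2²)*6)⁴ = (-5*(3 + 2 + (¼)*4)*6)⁴ = (-5*(3 + 2 + 1)*6)⁴ = (-5*6*6)⁴ = (-30*6)⁴ = (-180)⁴ = 1049760000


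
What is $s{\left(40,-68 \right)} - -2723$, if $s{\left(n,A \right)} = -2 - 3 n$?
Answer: $2601$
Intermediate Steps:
$s{\left(40,-68 \right)} - -2723 = \left(-2 - 120\right) - -2723 = \left(-2 - 120\right) + 2723 = -122 + 2723 = 2601$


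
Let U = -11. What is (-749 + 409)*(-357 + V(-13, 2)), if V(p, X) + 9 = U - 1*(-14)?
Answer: 123420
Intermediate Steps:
V(p, X) = -6 (V(p, X) = -9 + (-11 - 1*(-14)) = -9 + (-11 + 14) = -9 + 3 = -6)
(-749 + 409)*(-357 + V(-13, 2)) = (-749 + 409)*(-357 - 6) = -340*(-363) = 123420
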